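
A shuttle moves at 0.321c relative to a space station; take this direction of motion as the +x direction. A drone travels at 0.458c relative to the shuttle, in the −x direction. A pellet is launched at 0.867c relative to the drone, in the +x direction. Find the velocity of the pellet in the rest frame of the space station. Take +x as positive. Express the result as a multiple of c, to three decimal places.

+0.821c

Apply u = (u' + v)/(1 + u'v/c²) successively, working outward toward the space station.
Start: velocity of the shuttle relative to the space station = 0.3210c.
Compose with the drone (u' = -0.458 in the shuttle frame): u_1 = (-0.458 + 0.321) / (1 + (-0.458)·0.321) = -0.1370/0.8530 = -0.1606.
Compose with the pellet (u' = 0.867 in the drone frame): u_2 = (0.867 + (-0.161)) / (1 + 0.867·(-0.161)) = 0.7064/0.8607 = 0.8207.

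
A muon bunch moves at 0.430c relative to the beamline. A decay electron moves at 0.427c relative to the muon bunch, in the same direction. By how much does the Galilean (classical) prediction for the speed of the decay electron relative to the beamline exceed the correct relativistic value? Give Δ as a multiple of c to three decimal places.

Galilean: u_cl = 0.427 + 0.430 = 0.8570.
Relativistic: u_rel = (0.427 + 0.430) / (1 + 0.427·0.430) = 0.8570/1.1836 = 0.7241.
Δ = 0.8570 − 0.7241 = 0.1329.

Δ = 0.133c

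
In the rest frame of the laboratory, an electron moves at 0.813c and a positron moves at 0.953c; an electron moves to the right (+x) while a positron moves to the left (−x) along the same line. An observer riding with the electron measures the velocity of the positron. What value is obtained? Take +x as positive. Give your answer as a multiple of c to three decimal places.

β_A = 0.813, β_B = -0.953.
Transform to A's frame with the inverse velocity-addition law: u' = (u − v)/(1 − uv/c²), taking u = β_B and v = β_A.
u' = (-0.953 − 0.813) / (1 − (0.813)(-0.953)) = -1.7660/1.7748 = -0.9950.

-0.995c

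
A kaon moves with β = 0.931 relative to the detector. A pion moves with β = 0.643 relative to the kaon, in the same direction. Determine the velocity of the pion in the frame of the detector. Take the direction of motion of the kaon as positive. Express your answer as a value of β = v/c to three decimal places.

β = 0.985

With v = 0.931 and u' = 0.643 (in units of c),
u = (u' + v)/(1 + u'v/c²):
u = (0.643 + 0.931) / (1 + 0.643·0.931) = 1.5740/1.5986 = 0.9846
(Galilean addition would give +1.574c, exceeding c.)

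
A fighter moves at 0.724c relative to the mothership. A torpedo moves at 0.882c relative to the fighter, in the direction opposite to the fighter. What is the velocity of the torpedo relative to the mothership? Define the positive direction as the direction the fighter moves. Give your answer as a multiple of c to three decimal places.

With v = 0.724 and u' = -0.882 (in units of c),
u = (u' + v)/(1 + u'v/c²):
u = (-0.882 + 0.724) / (1 + (-0.882)·0.724) = -0.1580/0.3614 = -0.4372
(Galilean addition would give -0.158c.)

-0.437c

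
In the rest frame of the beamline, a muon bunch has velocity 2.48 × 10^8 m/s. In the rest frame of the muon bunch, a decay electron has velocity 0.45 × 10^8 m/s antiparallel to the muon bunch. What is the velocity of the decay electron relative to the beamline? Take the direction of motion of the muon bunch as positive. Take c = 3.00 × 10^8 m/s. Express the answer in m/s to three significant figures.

In units of c (dividing by 3.00 × 10^8 m/s): v = 0.827, u' = -0.150.
u = (u' + v)/(1 + u'v/c²):
u = (-0.150 + 0.827) / (1 + (-0.150)·0.827) = 0.6767/0.8760 = 0.7725
Converting back: u = 0.7725 × 3.00 × 10^8 m/s.

+2.32 × 10^8 m/s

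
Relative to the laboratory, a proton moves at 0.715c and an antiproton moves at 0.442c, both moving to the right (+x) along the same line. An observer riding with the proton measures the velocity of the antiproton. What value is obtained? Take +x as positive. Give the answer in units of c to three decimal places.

β_A = 0.715, β_B = 0.442.
Transform to A's frame with the inverse velocity-addition law: u' = (u − v)/(1 − uv/c²), taking u = β_B and v = β_A.
u' = (0.442 − 0.715) / (1 − (0.715)(0.442)) = -0.2730/0.6840 = -0.3991.

-0.399c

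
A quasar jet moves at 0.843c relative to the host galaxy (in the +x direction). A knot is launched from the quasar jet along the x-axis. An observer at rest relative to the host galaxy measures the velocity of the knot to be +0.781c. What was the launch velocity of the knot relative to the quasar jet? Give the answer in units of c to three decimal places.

-0.181c

Invert the composition law: u' = (u − v)/(1 − uv/c²).
u' = (0.781 − 0.843) / (1 − (0.781)(0.843)) = -0.0620/0.3416 = -0.1815.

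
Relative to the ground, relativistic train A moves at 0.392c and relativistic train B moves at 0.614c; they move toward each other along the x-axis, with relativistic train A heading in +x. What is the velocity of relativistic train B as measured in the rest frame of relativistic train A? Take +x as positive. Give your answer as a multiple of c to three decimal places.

-0.811c

β_A = 0.392, β_B = -0.614.
Transform to A's frame with the inverse velocity-addition law: u' = (u − v)/(1 − uv/c²), taking u = β_B and v = β_A.
u' = (-0.614 − 0.392) / (1 − (0.392)(-0.614)) = -1.0060/1.2407 = -0.8108.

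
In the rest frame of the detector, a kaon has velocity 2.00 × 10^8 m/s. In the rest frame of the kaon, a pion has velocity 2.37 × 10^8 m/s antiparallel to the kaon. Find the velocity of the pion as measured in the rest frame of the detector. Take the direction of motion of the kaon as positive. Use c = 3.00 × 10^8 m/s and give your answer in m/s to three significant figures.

-7.82 × 10^7 m/s

In units of c (dividing by 3.00 × 10^8 m/s): v = 0.667, u' = -0.790.
u = (u' + v)/(1 + u'v/c²):
u = (-0.790 + 0.667) / (1 + (-0.790)·0.667) = -0.1233/0.4733 = -0.2606
Converting back: u = -0.2606 × 3.00 × 10^8 m/s.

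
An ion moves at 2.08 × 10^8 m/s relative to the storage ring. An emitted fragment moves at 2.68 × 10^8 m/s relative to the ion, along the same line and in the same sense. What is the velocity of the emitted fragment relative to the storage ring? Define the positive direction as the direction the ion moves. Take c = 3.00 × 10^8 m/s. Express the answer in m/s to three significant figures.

2.94 × 10^8 m/s

In units of c (dividing by 3.00 × 10^8 m/s): v = 0.693, u' = 0.893.
u = (u' + v)/(1 + u'v/c²):
u = (0.893 + 0.693) / (1 + 0.893·0.693) = 1.5867/1.6194 = 0.9798
Converting back: u = 0.9798 × 3.00 × 10^8 m/s.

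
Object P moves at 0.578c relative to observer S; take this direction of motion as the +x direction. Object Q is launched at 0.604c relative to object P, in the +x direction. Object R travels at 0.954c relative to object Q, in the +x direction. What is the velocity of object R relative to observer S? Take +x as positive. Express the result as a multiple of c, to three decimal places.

0.997c

Apply u = (u' + v)/(1 + u'v/c²) successively, working outward toward observer S.
Start: velocity of object P relative to observer S = 0.5780c.
Compose with object Q (u' = 0.604 in object P frame): u_1 = (0.604 + 0.578) / (1 + 0.604·0.578) = 1.1820/1.3491 = 0.8761.
Compose with object R (u' = 0.954 in object Q frame): u_2 = (0.954 + 0.876) / (1 + 0.954·0.876) = 1.8301/1.8358 = 0.9969.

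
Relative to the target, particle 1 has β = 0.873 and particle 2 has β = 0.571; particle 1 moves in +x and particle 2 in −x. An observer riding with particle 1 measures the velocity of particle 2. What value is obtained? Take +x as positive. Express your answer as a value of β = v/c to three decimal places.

β = -0.964

β_A = 0.873, β_B = -0.571.
Transform to A's frame with the inverse velocity-addition law: u' = (u − v)/(1 − uv/c²), taking u = β_B and v = β_A.
u' = (-0.571 − 0.873) / (1 − (0.873)(-0.571)) = -1.4440/1.4985 = -0.9636.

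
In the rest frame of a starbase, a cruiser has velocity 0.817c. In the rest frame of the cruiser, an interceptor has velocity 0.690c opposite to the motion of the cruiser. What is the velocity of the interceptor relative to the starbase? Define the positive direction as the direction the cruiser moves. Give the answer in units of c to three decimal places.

+0.291c

With v = 0.817 and u' = -0.690 (in units of c),
u = (u' + v)/(1 + u'v/c²):
u = (-0.690 + 0.817) / (1 + (-0.690)·0.817) = 0.1270/0.4363 = 0.2911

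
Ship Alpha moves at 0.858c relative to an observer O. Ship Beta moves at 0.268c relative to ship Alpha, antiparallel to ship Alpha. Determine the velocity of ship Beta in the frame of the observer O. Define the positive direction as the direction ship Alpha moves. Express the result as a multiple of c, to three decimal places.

With v = 0.858 and u' = -0.268 (in units of c),
u = (u' + v)/(1 + u'v/c²):
u = (-0.268 + 0.858) / (1 + (-0.268)·0.858) = 0.5900/0.7701 = 0.7662
(Galilean addition would give +0.590c.)

+0.766c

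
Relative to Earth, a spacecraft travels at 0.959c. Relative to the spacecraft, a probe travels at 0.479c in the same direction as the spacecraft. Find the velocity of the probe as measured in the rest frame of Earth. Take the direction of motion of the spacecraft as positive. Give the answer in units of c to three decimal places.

0.985c

With v = 0.959 and u' = 0.479 (in units of c),
u = (u' + v)/(1 + u'v/c²):
u = (0.479 + 0.959) / (1 + 0.479·0.959) = 1.4380/1.4594 = 0.9854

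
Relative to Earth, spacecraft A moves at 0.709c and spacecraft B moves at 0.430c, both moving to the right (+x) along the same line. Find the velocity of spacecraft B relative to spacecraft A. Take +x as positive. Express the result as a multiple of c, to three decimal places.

β_A = 0.709, β_B = 0.430.
Transform to A's frame with the inverse velocity-addition law: u' = (u − v)/(1 − uv/c²), taking u = β_B and v = β_A.
u' = (0.430 − 0.709) / (1 − (0.709)(0.430)) = -0.2790/0.6951 = -0.4014.

-0.401c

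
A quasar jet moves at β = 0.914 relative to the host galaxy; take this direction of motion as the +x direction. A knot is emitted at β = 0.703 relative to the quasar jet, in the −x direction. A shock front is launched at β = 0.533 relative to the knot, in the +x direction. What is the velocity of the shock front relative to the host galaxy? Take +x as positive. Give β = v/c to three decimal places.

Apply u = (u' + v)/(1 + u'v/c²) successively, working outward toward the host galaxy.
Start: velocity of the quasar jet relative to the host galaxy = 0.9140c.
Compose with the knot (u' = -0.703 in the quasar jet frame): u_1 = (-0.703 + 0.914) / (1 + (-0.703)·0.914) = 0.2110/0.3575 = 0.5903.
Compose with the shock front (u' = 0.533 in the knot frame): u_2 = (0.533 + 0.590) / (1 + 0.533·0.590) = 1.1233/1.3146 = 0.8545.

β = +0.854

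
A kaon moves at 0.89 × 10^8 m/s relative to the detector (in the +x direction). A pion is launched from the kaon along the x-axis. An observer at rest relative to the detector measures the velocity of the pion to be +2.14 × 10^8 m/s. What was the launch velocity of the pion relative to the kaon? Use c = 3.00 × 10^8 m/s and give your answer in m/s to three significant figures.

v = 0.297c, u = 0.713c.
Invert the composition law: u' = (u − v)/(1 − uv/c²).
u' = (0.713 − 0.297) / (1 − (0.713)(0.297)) = 0.4167/0.7884 = 0.5285.
u' = 0.5285 × 3.00 × 10^8 m/s.

+1.59 × 10^8 m/s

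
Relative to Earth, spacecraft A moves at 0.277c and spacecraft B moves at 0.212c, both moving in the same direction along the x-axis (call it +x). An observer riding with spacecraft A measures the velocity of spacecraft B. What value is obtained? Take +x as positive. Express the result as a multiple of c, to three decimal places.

-0.069c

β_A = 0.277, β_B = 0.212.
Transform to A's frame with the inverse velocity-addition law: u' = (u − v)/(1 − uv/c²), taking u = β_B and v = β_A.
u' = (0.212 − 0.277) / (1 − (0.277)(0.212)) = -0.0650/0.9413 = -0.0691.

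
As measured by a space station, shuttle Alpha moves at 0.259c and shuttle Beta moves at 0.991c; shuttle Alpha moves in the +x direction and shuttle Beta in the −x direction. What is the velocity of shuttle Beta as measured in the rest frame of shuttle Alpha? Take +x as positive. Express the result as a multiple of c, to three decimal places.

-0.995c

β_A = 0.259, β_B = -0.991.
Transform to A's frame with the inverse velocity-addition law: u' = (u − v)/(1 − uv/c²), taking u = β_B and v = β_A.
u' = (-0.991 − 0.259) / (1 − (0.259)(-0.991)) = -1.2500/1.2567 = -0.9947.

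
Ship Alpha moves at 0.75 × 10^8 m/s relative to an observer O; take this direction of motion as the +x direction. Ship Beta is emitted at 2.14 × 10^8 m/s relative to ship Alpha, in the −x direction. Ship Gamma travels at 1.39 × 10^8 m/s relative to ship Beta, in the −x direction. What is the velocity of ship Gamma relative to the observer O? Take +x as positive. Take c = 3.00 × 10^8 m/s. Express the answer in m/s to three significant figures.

Apply u = (u' + v)/(1 + u'v/c²) successively, working outward toward the observer O.
(Dividing each given speed by c = 3.00 × 10^8 m/s to work in units of c.)
Start: velocity of ship Alpha relative to the observer O = 0.2500c.
Compose with ship Beta (u' = -0.713 in ship Alpha frame): u_1 = (-0.713 + 0.250) / (1 + (-0.713)·0.250) = -0.4633/0.8217 = -0.5639.
Compose with ship Gamma (u' = -0.463 in ship Beta frame): u_2 = (-0.463 + (-0.564)) / (1 + (-0.463)·(-0.564)) = -1.0272/1.2613 = -0.8144.
So u = -0.8144 × 3.00 × 10^8 m/s.

-2.44 × 10^8 m/s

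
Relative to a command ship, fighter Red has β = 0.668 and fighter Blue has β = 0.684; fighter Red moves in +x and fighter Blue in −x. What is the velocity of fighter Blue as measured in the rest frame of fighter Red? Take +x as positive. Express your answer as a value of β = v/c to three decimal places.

β = -0.928

β_A = 0.668, β_B = -0.684.
Transform to A's frame with the inverse velocity-addition law: u' = (u − v)/(1 − uv/c²), taking u = β_B and v = β_A.
u' = (-0.684 − 0.668) / (1 − (0.668)(-0.684)) = -1.3520/1.4569 = -0.9280.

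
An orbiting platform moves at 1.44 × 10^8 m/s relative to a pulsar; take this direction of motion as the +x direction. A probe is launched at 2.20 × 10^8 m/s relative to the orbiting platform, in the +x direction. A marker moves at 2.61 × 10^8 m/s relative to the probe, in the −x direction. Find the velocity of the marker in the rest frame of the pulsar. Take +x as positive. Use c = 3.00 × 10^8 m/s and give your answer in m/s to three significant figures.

+3.75 × 10^7 m/s

Apply u = (u' + v)/(1 + u'v/c²) successively, working outward toward the pulsar.
(Dividing each given speed by c = 3.00 × 10^8 m/s to work in units of c.)
Start: velocity of the orbiting platform relative to the pulsar = 0.4800c.
Compose with the probe (u' = 0.733 in the orbiting platform frame): u_1 = (0.733 + 0.480) / (1 + 0.733·0.480) = 1.2133/1.3520 = 0.8974.
Compose with the marker (u' = -0.870 in the probe frame): u_2 = (-0.870 + 0.897) / (1 + (-0.870)·0.897) = 0.0274/0.2192 = 0.1251.
So u = 0.1251 × 3.00 × 10^8 m/s.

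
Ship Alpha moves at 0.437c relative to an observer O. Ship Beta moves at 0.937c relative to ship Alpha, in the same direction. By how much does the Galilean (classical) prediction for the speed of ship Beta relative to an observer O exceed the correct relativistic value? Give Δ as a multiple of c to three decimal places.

Galilean: u_cl = 0.937 + 0.437 = 1.3740.
Relativistic: u_rel = (0.937 + 0.437) / (1 + 0.937·0.437) = 1.3740/1.4095 = 0.9748.
Δ = 1.3740 − 0.9748 = 0.3992.
(The classical prediction exceeds c; the relativistic result does not.)

Δ = 0.399c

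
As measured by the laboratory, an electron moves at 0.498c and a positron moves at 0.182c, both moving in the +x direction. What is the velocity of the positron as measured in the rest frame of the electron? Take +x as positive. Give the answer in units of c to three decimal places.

β_A = 0.498, β_B = 0.182.
Transform to A's frame with the inverse velocity-addition law: u' = (u − v)/(1 − uv/c²), taking u = β_B and v = β_A.
u' = (0.182 − 0.498) / (1 − (0.498)(0.182)) = -0.3160/0.9094 = -0.3475.

-0.347c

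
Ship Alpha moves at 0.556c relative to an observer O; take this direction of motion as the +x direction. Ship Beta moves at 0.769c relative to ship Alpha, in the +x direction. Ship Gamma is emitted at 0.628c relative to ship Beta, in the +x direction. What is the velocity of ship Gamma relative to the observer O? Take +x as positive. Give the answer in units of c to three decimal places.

0.983c

Apply u = (u' + v)/(1 + u'v/c²) successively, working outward toward the observer O.
Start: velocity of ship Alpha relative to the observer O = 0.5560c.
Compose with ship Beta (u' = 0.769 in ship Alpha frame): u_1 = (0.769 + 0.556) / (1 + 0.769·0.556) = 1.3250/1.4276 = 0.9282.
Compose with ship Gamma (u' = 0.628 in ship Beta frame): u_2 = (0.628 + 0.928) / (1 + 0.628·0.928) = 1.5562/1.5829 = 0.9831.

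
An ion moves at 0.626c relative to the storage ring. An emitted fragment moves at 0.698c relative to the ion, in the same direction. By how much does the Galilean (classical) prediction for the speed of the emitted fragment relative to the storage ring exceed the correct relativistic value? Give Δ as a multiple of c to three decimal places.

Galilean: u_cl = 0.698 + 0.626 = 1.3240.
Relativistic: u_rel = (0.698 + 0.626) / (1 + 0.698·0.626) = 1.3240/1.4369 = 0.9214.
Δ = 1.3240 − 0.9214 = 0.4026.
(The classical prediction exceeds c; the relativistic result does not.)

Δ = 0.403c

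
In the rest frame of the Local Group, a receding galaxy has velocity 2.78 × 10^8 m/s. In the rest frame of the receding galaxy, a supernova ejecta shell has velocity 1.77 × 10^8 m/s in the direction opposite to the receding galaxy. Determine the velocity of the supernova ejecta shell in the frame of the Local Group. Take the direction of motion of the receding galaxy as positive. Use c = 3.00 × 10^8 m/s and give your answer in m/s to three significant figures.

In units of c (dividing by 3.00 × 10^8 m/s): v = 0.927, u' = -0.590.
u = (u' + v)/(1 + u'v/c²):
u = (-0.590 + 0.927) / (1 + (-0.590)·0.927) = 0.3367/0.4533 = 0.7428
(Galilean addition would give +0.337c.)
Converting back: u = 0.7428 × 3.00 × 10^8 m/s.

+2.23 × 10^8 m/s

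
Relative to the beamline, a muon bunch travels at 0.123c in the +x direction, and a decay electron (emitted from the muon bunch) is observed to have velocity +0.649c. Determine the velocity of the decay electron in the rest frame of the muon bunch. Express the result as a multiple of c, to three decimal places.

+0.572c

Invert the composition law: u' = (u − v)/(1 − uv/c²).
u' = (0.649 − 0.123) / (1 − (0.649)(0.123)) = 0.5260/0.9202 = 0.5716.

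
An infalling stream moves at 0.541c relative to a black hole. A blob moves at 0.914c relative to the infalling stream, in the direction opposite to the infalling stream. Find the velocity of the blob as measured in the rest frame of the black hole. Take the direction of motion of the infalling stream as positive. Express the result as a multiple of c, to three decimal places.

-0.738c

With v = 0.541 and u' = -0.914 (in units of c),
u = (u' + v)/(1 + u'v/c²):
u = (-0.914 + 0.541) / (1 + (-0.914)·0.541) = -0.3730/0.5055 = -0.7378
(Galilean addition would give -0.373c.)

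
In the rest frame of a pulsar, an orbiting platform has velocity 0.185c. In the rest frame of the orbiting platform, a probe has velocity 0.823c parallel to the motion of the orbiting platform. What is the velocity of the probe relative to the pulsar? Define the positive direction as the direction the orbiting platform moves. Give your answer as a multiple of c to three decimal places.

With v = 0.185 and u' = 0.823 (in units of c),
u = (u' + v)/(1 + u'v/c²):
u = (0.823 + 0.185) / (1 + 0.823·0.185) = 1.0080/1.1523 = 0.8748

0.875c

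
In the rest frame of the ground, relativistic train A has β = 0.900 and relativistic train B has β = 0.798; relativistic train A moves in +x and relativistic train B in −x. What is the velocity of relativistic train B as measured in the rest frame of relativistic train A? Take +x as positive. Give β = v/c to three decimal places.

β_A = 0.900, β_B = -0.798.
Transform to A's frame with the inverse velocity-addition law: u' = (u − v)/(1 − uv/c²), taking u = β_B and v = β_A.
u' = (-0.798 − 0.900) / (1 − (0.900)(-0.798)) = -1.6980/1.7182 = -0.9882.

β = -0.988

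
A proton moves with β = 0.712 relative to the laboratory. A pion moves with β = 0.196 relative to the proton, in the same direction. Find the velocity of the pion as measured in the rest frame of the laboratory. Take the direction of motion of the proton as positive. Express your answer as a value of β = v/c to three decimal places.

With v = 0.712 and u' = 0.196 (in units of c),
u = (u' + v)/(1 + u'v/c²):
u = (0.196 + 0.712) / (1 + 0.196·0.712) = 0.9080/1.1396 = 0.7968
(Galilean addition would give +0.908c.)

β = 0.797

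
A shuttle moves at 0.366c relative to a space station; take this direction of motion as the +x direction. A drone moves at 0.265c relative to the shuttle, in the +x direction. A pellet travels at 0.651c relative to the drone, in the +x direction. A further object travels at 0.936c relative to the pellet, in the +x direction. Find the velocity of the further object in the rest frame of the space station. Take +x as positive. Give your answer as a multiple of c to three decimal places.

0.996c

Apply u = (u' + v)/(1 + u'v/c²) successively, working outward toward the space station.
Start: velocity of the shuttle relative to the space station = 0.3660c.
Compose with the drone (u' = 0.265 in the shuttle frame): u_1 = (0.265 + 0.366) / (1 + 0.265·0.366) = 0.6310/1.0970 = 0.5752.
Compose with the pellet (u' = 0.651 in the drone frame): u_2 = (0.651 + 0.575) / (1 + 0.651·0.575) = 1.2262/1.3745 = 0.8921.
Compose with the further object (u' = 0.936 in the pellet frame): u_3 = (0.936 + 0.892) / (1 + 0.936·0.892) = 1.8281/1.8350 = 0.9962.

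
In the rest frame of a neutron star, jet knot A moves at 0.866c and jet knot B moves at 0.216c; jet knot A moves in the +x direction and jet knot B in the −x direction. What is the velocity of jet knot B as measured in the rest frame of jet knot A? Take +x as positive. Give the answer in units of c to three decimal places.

β_A = 0.866, β_B = -0.216.
Transform to A's frame with the inverse velocity-addition law: u' = (u − v)/(1 − uv/c²), taking u = β_B and v = β_A.
u' = (-0.216 − 0.866) / (1 − (0.866)(-0.216)) = -1.0820/1.1871 = -0.9115.

-0.911c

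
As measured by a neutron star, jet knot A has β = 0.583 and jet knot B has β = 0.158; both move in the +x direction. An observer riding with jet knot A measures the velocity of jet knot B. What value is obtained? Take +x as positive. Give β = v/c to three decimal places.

β = -0.468

β_A = 0.583, β_B = 0.158.
Transform to A's frame with the inverse velocity-addition law: u' = (u − v)/(1 − uv/c²), taking u = β_B and v = β_A.
u' = (0.158 − 0.583) / (1 − (0.583)(0.158)) = -0.4250/0.9079 = -0.4681.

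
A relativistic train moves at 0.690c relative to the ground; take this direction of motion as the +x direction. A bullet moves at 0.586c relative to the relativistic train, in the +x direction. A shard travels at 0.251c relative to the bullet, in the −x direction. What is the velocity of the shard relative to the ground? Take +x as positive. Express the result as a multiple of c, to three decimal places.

+0.852c

Apply u = (u' + v)/(1 + u'v/c²) successively, working outward toward the ground.
Start: velocity of the relativistic train relative to the ground = 0.6900c.
Compose with the bullet (u' = 0.586 in the relativistic train frame): u_1 = (0.586 + 0.690) / (1 + 0.586·0.690) = 1.2760/1.4043 = 0.9086.
Compose with the shard (u' = -0.251 in the bullet frame): u_2 = (-0.251 + 0.909) / (1 + (-0.251)·0.909) = 0.6576/0.7719 = 0.8519.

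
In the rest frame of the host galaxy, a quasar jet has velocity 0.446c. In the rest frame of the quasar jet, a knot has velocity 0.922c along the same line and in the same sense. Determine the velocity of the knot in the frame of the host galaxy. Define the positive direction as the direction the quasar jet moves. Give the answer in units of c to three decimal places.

0.969c

With v = 0.446 and u' = 0.922 (in units of c),
u = (u' + v)/(1 + u'v/c²):
u = (0.922 + 0.446) / (1 + 0.922·0.446) = 1.3680/1.4112 = 0.9694
(Galilean addition would give +1.368c, exceeding c.)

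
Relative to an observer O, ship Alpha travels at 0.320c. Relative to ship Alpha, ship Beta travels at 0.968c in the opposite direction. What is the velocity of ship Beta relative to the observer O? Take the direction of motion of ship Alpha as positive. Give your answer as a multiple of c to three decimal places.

With v = 0.320 and u' = -0.968 (in units of c),
u = (u' + v)/(1 + u'v/c²):
u = (-0.968 + 0.320) / (1 + (-0.968)·0.320) = -0.6480/0.6902 = -0.9388

-0.939c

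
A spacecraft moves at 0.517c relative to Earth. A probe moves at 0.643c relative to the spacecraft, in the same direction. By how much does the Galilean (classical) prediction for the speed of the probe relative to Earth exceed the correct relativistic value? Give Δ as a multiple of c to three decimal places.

Δ = 0.289c

Galilean: u_cl = 0.643 + 0.517 = 1.1600.
Relativistic: u_rel = (0.643 + 0.517) / (1 + 0.643·0.517) = 1.1600/1.3324 = 0.8706.
Δ = 1.1600 − 0.8706 = 0.2894.
(The classical prediction exceeds c; the relativistic result does not.)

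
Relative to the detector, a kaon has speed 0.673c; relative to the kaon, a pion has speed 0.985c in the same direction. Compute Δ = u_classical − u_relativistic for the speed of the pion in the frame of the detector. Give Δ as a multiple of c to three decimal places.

Δ = 0.661c

Galilean: u_cl = 0.985 + 0.673 = 1.6580.
Relativistic: u_rel = (0.985 + 0.673) / (1 + 0.985·0.673) = 1.6580/1.6629 = 0.9971.
Δ = 1.6580 − 0.9971 = 0.6609.
(The classical prediction exceeds c; the relativistic result does not.)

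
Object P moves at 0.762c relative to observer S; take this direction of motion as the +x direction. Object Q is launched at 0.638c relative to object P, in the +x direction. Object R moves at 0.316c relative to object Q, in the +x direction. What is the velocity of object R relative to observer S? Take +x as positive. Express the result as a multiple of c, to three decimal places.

Apply u = (u' + v)/(1 + u'v/c²) successively, working outward toward observer S.
Start: velocity of object P relative to observer S = 0.7620c.
Compose with object Q (u' = 0.638 in object P frame): u_1 = (0.638 + 0.762) / (1 + 0.638·0.762) = 1.4000/1.4862 = 0.9420.
Compose with object R (u' = 0.316 in object Q frame): u_2 = (0.316 + 0.942) / (1 + 0.316·0.942) = 1.2580/1.2977 = 0.9694.

0.969c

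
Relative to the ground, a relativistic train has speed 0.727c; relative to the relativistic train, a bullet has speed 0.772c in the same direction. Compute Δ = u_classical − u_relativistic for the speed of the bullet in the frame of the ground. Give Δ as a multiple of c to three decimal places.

Galilean: u_cl = 0.772 + 0.727 = 1.4990.
Relativistic: u_rel = (0.772 + 0.727) / (1 + 0.772·0.727) = 1.4990/1.5612 = 0.9601.
Δ = 1.4990 − 0.9601 = 0.5389.
(The classical prediction exceeds c; the relativistic result does not.)

Δ = 0.539c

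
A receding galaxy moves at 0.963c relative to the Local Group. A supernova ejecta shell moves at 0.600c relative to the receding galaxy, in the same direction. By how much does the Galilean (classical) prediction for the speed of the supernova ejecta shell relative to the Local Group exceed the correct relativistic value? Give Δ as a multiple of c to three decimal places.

Δ = 0.572c

Galilean: u_cl = 0.600 + 0.963 = 1.5630.
Relativistic: u_rel = (0.600 + 0.963) / (1 + 0.600·0.963) = 1.5630/1.5778 = 0.9906.
Δ = 1.5630 − 0.9906 = 0.5724.
(The classical prediction exceeds c; the relativistic result does not.)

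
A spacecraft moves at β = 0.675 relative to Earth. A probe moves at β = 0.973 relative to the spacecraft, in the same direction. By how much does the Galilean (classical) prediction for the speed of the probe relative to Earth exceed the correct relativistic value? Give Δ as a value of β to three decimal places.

Δ = 0.653

Galilean: u_cl = 0.973 + 0.675 = 1.6480.
Relativistic: u_rel = (0.973 + 0.675) / (1 + 0.973·0.675) = 1.6480/1.6568 = 0.9947.
Δ = 1.6480 − 0.9947 = 0.6533.
(The classical prediction exceeds c; the relativistic result does not.)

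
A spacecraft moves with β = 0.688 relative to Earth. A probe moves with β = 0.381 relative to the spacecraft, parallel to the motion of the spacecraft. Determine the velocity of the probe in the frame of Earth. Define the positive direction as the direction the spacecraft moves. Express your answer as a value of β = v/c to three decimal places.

β = 0.847

With v = 0.688 and u' = 0.381 (in units of c),
u = (u' + v)/(1 + u'v/c²):
u = (0.381 + 0.688) / (1 + 0.381·0.688) = 1.0690/1.2621 = 0.8470
(Galilean addition would give +1.069c, exceeding c.)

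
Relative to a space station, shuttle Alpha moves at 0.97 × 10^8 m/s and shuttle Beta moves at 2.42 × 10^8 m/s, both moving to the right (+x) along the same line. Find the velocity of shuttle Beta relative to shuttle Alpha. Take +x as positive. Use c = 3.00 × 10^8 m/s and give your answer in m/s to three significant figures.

β_A = 0.323, β_B = 0.807 (dividing each by c = 3.00 × 10^8 m/s).
Transform to A's frame with the inverse velocity-addition law: u' = (u − v)/(1 − uv/c²), taking u = β_B and v = β_A.
u' = (0.807 − 0.323) / (1 − (0.323)(0.807)) = 0.4833/0.7392 = 0.6539.
u' = 0.6539 × 3.00 × 10^8 m/s.

+1.96 × 10^8 m/s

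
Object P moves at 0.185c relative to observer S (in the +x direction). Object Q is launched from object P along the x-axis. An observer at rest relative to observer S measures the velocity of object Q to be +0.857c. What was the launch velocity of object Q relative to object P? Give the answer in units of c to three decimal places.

Invert the composition law: u' = (u − v)/(1 − uv/c²).
u' = (0.857 − 0.185) / (1 − (0.857)(0.185)) = 0.6720/0.8415 = 0.7986.

+0.799c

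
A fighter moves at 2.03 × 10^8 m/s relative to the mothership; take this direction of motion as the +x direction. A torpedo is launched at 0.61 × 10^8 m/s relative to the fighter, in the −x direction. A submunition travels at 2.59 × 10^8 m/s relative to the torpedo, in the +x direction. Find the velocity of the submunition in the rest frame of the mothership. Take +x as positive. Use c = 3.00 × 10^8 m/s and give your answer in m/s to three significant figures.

+2.87 × 10^8 m/s

Apply u = (u' + v)/(1 + u'v/c²) successively, working outward toward the mothership.
(Dividing each given speed by c = 3.00 × 10^8 m/s to work in units of c.)
Start: velocity of the fighter relative to the mothership = 0.6767c.
Compose with the torpedo (u' = -0.203 in the fighter frame): u_1 = (-0.203 + 0.677) / (1 + (-0.203)·0.677) = 0.4733/0.8624 = 0.5488.
Compose with the submunition (u' = 0.863 in the torpedo frame): u_2 = (0.863 + 0.549) / (1 + 0.863·0.549) = 1.4122/1.4738 = 0.9582.
So u = 0.9582 × 3.00 × 10^8 m/s.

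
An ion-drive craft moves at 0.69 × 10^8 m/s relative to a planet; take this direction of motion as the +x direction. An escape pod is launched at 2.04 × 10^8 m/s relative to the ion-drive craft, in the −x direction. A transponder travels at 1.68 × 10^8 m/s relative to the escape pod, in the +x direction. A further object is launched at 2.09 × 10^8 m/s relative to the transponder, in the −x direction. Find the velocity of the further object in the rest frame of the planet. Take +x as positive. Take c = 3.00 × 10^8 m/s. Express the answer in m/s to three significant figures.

-2.03 × 10^8 m/s

Apply u = (u' + v)/(1 + u'v/c²) successively, working outward toward the planet.
(Dividing each given speed by c = 3.00 × 10^8 m/s to work in units of c.)
Start: velocity of the ion-drive craft relative to the planet = 0.2300c.
Compose with the escape pod (u' = -0.680 in the ion-drive craft frame): u_1 = (-0.680 + 0.230) / (1 + (-0.680)·0.230) = -0.4500/0.8436 = -0.5334.
Compose with the transponder (u' = 0.560 in the escape pod frame): u_2 = (0.560 + (-0.533)) / (1 + 0.560·(-0.533)) = 0.0266/0.7013 = 0.0379.
Compose with the further object (u' = -0.697 in the transponder frame): u_3 = (-0.697 + 0.038) / (1 + (-0.697)·0.038) = -0.6588/0.9736 = -0.6766.
So u = -0.6766 × 3.00 × 10^8 m/s.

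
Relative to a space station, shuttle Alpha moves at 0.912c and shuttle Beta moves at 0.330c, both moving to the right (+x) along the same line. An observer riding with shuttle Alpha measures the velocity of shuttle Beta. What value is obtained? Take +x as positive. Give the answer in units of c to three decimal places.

-0.833c

β_A = 0.912, β_B = 0.330.
Transform to A's frame with the inverse velocity-addition law: u' = (u − v)/(1 − uv/c²), taking u = β_B and v = β_A.
u' = (0.330 − 0.912) / (1 − (0.912)(0.330)) = -0.5820/0.6990 = -0.8326.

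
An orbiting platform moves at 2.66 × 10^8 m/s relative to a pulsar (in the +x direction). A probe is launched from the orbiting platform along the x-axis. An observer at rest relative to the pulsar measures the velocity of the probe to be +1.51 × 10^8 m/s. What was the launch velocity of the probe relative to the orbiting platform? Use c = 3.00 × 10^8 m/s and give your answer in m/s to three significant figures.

v = 0.887c, u = 0.503c.
Invert the composition law: u' = (u − v)/(1 − uv/c²).
u' = (0.503 − 0.887) / (1 − (0.503)(0.887)) = -0.3833/0.5537 = -0.6923.
u' = -0.6923 × 3.00 × 10^8 m/s.

-2.08 × 10^8 m/s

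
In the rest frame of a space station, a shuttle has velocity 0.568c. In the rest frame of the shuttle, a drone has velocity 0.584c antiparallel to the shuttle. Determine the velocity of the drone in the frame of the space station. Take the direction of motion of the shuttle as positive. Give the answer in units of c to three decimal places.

-0.024c

With v = 0.568 and u' = -0.584 (in units of c),
u = (u' + v)/(1 + u'v/c²):
u = (-0.584 + 0.568) / (1 + (-0.584)·0.568) = -0.0160/0.6683 = -0.0239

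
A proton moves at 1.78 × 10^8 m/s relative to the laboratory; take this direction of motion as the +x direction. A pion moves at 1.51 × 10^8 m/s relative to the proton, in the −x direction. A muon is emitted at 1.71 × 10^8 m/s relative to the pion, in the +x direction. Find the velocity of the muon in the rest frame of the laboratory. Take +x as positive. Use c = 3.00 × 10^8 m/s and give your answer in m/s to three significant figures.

Apply u = (u' + v)/(1 + u'v/c²) successively, working outward toward the laboratory.
(Dividing each given speed by c = 3.00 × 10^8 m/s to work in units of c.)
Start: velocity of the proton relative to the laboratory = 0.5933c.
Compose with the pion (u' = -0.503 in the proton frame): u_1 = (-0.503 + 0.593) / (1 + (-0.503)·0.593) = 0.0900/0.7014 = 0.1283.
Compose with the muon (u' = 0.570 in the pion frame): u_2 = (0.570 + 0.128) / (1 + 0.570·0.128) = 0.6983/1.0731 = 0.6507.
So u = 0.6507 × 3.00 × 10^8 m/s.

+1.95 × 10^8 m/s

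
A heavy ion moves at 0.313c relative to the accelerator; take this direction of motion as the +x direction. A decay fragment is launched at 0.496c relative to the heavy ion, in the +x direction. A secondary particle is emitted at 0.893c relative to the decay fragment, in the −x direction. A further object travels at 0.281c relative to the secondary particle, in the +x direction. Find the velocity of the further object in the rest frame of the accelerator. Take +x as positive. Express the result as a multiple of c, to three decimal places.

Apply u = (u' + v)/(1 + u'v/c²) successively, working outward toward the accelerator.
Start: velocity of the heavy ion relative to the accelerator = 0.3130c.
Compose with the decay fragment (u' = 0.496 in the heavy ion frame): u_1 = (0.496 + 0.313) / (1 + 0.496·0.313) = 0.8090/1.1552 = 0.7003.
Compose with the secondary particle (u' = -0.893 in the decay fragment frame): u_2 = (-0.893 + 0.700) / (1 + (-0.893)·0.700) = -0.1927/0.3746 = -0.5144.
Compose with the further object (u' = 0.281 in the secondary particle frame): u_3 = (0.281 + (-0.514)) / (1 + 0.281·(-0.514)) = -0.2334/0.8555 = -0.2728.

-0.273c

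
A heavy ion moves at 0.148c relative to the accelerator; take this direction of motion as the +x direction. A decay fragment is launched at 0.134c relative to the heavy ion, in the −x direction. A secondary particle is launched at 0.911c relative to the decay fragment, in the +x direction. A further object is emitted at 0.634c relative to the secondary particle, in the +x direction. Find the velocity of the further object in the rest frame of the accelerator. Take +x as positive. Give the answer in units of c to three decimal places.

Apply u = (u' + v)/(1 + u'v/c²) successively, working outward toward the accelerator.
Start: velocity of the heavy ion relative to the accelerator = 0.1480c.
Compose with the decay fragment (u' = -0.134 in the heavy ion frame): u_1 = (-0.134 + 0.148) / (1 + (-0.134)·0.148) = 0.0140/0.9802 = 0.0143.
Compose with the secondary particle (u' = 0.911 in the decay fragment frame): u_2 = (0.911 + 0.014) / (1 + 0.911·0.014) = 0.9253/1.0130 = 0.9134.
Compose with the further object (u' = 0.634 in the secondary particle frame): u_3 = (0.634 + 0.913) / (1 + 0.634·0.913) = 1.5474/1.5791 = 0.9799.

+0.980c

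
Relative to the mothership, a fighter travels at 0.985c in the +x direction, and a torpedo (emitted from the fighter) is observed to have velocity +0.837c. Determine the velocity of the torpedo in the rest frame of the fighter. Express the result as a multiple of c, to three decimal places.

-0.843c

Invert the composition law: u' = (u − v)/(1 − uv/c²).
u' = (0.837 − 0.985) / (1 − (0.837)(0.985)) = -0.1480/0.1756 = -0.8430.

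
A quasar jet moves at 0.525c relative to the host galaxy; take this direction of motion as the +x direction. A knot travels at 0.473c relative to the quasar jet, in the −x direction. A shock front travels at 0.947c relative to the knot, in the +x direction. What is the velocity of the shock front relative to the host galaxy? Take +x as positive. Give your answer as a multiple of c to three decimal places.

Apply u = (u' + v)/(1 + u'v/c²) successively, working outward toward the host galaxy.
Start: velocity of the quasar jet relative to the host galaxy = 0.5250c.
Compose with the knot (u' = -0.473 in the quasar jet frame): u_1 = (-0.473 + 0.525) / (1 + (-0.473)·0.525) = 0.0520/0.7517 = 0.0692.
Compose with the shock front (u' = 0.947 in the knot frame): u_2 = (0.947 + 0.069) / (1 + 0.947·0.069) = 1.0162/1.0655 = 0.9537.

+0.954c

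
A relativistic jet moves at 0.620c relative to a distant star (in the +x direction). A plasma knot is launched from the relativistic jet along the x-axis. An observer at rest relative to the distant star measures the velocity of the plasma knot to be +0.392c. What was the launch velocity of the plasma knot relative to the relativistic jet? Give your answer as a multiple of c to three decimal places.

Invert the composition law: u' = (u − v)/(1 − uv/c²).
u' = (0.392 − 0.620) / (1 − (0.392)(0.620)) = -0.2280/0.7570 = -0.3012.

-0.301c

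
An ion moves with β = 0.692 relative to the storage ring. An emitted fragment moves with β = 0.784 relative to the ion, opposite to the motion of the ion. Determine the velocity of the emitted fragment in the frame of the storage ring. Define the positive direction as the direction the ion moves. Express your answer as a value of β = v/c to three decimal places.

β = -0.201

With v = 0.692 and u' = -0.784 (in units of c),
u = (u' + v)/(1 + u'v/c²):
u = (-0.784 + 0.692) / (1 + (-0.784)·0.692) = -0.0920/0.4575 = -0.2011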